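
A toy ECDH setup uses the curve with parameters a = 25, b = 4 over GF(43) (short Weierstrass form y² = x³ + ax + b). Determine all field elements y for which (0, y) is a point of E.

x³ + 25x + 4 = 4 ≡ 4 (mod 43).
Square roots of 4 mod 43: 2 and 41 (since 2² = 4 ≡ 4).

2, 41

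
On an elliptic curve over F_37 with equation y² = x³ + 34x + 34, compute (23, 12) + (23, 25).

The two points share x = 23 and their y-coordinates satisfy 12 + 25 ≡ 0 (mod 37), so they are inverses. Their sum is the point at infinity.

O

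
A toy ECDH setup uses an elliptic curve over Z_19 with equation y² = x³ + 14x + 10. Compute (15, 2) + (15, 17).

O

The two points share x = 15 and their y-coordinates satisfy 2 + 17 ≡ 0 (mod 19), so they are inverses. Their sum is O.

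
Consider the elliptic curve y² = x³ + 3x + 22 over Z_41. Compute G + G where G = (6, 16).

tangent at (6, 16): λ = (3·6² + 3)/(2·16) ≡ 29/32. 32⁻¹ ≡ 9 (mod 41), so λ ≡ 29·9 ≡ 15.
  x = λ² - 6 - 6 = 225 - 12 ≡ 8; y = λ·(6 - 8) - 16 ≡ 36. → (8, 36)

(8, 36)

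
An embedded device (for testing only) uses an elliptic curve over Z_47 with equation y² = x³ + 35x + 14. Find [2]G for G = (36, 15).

(24, 22)

tangent at (36, 15): λ = (3·36² + 35)/(2·15) ≡ 22/30. 30⁻¹ ≡ 11 (mod 47), so λ ≡ 22·11 ≡ 7.
  x = λ² - 36 - 36 = 49 - 72 ≡ 24; y = λ·(36 - 24) - 15 ≡ 22. → (24, 22)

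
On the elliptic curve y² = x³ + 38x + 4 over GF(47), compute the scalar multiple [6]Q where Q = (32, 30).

(5, 15)

Repeated addition: build up to 6Q.
2Q: tangent at (32, 30): λ = (3·32² + 38)/(2·30) ≡ 8/13. 13⁻¹ ≡ 29 (mod 47) since 13·29 = 377 ≡ 1, so λ ≡ 8·29 ≡ 44.
  x = λ² - 32 - 32 = 1936 - 64 ≡ 39; y = λ·(32 - 39) - 30 ≡ 38. → (39, 38)
3Q: (39, 38) + (32, 30). λ = (30 - 38)/(32 - 39) ≡ 39/40 mod 47. 40⁻¹ ≡ 20 (mod 47) since 40·20 = 800 ≡ 1, so λ ≡ 28.
  x = λ² - 39 - 32 = 784 - 71 ≡ 8; y = λ·(39 - 8) - 38 ≡ 31. → (8, 31)
4Q: (8, 31) + (32, 30). λ = (30 - 31)/(32 - 8) ≡ 46/24 mod 47. 24⁻¹ ≡ 2 (mod 47) since 24·2 = 48 ≡ 1, so λ ≡ 45.
  x = λ² - 8 - 32 = 2025 - 40 ≡ 11; y = λ·(8 - 11) - 31 ≡ 22. → (11, 22)
5Q: (11, 22) + (32, 30). λ = (30 - 22)/(32 - 11) ≡ 8/21 mod 47. 21⁻¹ ≡ 9 (mod 47) since 21·9 = 189 ≡ 1, so λ ≡ 25.
  x = λ² - 11 - 32 = 625 - 43 ≡ 18; y = λ·(11 - 18) - 22 ≡ 38. → (18, 38)
6Q: (18, 38) + (32, 30). λ = (30 - 38)/(32 - 18) ≡ 39/14 mod 47. 14⁻¹ ≡ 37 (mod 47) since 14·37 = 518 ≡ 1, so λ ≡ 33.
  x = λ² - 18 - 32 = 1089 - 50 ≡ 5; y = λ·(18 - 5) - 38 ≡ 15. → (5, 15)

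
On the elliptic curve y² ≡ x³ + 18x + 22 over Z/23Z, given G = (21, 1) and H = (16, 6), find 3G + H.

First 3G:
Repeated addition: build up to 3G.
2G: tangent at (21, 1): λ = (3·21² + 18)/(2·1) ≡ 7/2. 2⁻¹ ≡ 12 (mod 23), so λ ≡ 7·12 ≡ 15.
  x = λ² - 21 - 21 = 225 - 42 ≡ 22; y = λ·(21 - 22) - 1 ≡ 7. → (22, 7)
3G: (22, 7) + (21, 1). λ = (1 - 7)/(21 - 22) ≡ 17/22 mod 23. 22⁻¹ ≡ 22 (mod 23), so λ ≡ 6.
  x = λ² - 22 - 21 = 36 - 43 ≡ 16; y = λ·(22 - 16) - 7 ≡ 6. → (16, 6)
3G = (16, 6).
Finally 3G + H:
tangent at (16, 6): λ = (3·16² + 18)/(2·6) ≡ 4/12. 12⁻¹ ≡ 2 (mod 23), so λ ≡ 4·2 ≡ 8.
  x = λ² - 16 - 16 = 64 - 32 ≡ 9; y = λ·(16 - 9) - 6 ≡ 4. → (9, 4)

(9, 4)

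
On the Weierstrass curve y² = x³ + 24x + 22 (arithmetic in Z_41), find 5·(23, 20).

Write G = (23, 20).
Repeated addition: build up to 5G.
2G: tangent at (23, 20): λ = (3·23² + 24)/(2·20) ≡ 12/40. 40⁻¹ ≡ 40 (mod 41), so λ ≡ 12·40 ≡ 29.
  x = λ² - 23 - 23 = 841 - 46 ≡ 16; y = λ·(23 - 16) - 20 ≡ 19. → (16, 19)
3G: (16, 19) + (23, 20). λ = (20 - 19)/(23 - 16) ≡ 1/7 mod 41. 7⁻¹ ≡ 6 (mod 41) since 7·6 = 42 ≡ 1, so λ ≡ 6.
  x = λ² - 16 - 23 = 36 - 39 ≡ 38; y = λ·(16 - 38) - 19 ≡ 13. → (38, 13)
4G: (38, 13) + (23, 20). λ = (20 - 13)/(23 - 38) ≡ 7/26 mod 41. 26⁻¹ ≡ 30 (mod 41) since 26·30 = 780 ≡ 1, so λ ≡ 5.
  x = λ² - 38 - 23 = 25 - 61 ≡ 5; y = λ·(38 - 5) - 13 ≡ 29. → (5, 29)
5G: (5, 29) + (23, 20). λ = (20 - 29)/(23 - 5) ≡ 32/18 mod 41. 18⁻¹ ≡ 16 (mod 41), so λ ≡ 20.
  x = λ² - 5 - 23 = 400 - 28 ≡ 3; y = λ·(5 - 3) - 29 ≡ 11. → (3, 11)

(3, 11)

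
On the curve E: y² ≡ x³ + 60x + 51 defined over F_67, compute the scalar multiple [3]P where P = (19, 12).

(58, 51)

Repeated addition: build up to 3P.
2P: tangent at (19, 12): λ = (3·19² + 60)/(2·12) ≡ 4/24. 24⁻¹ ≡ 14 (mod 67), so λ ≡ 4·14 ≡ 56.
  x = λ² - 19 - 19 = 3136 - 38 ≡ 16; y = λ·(19 - 16) - 12 ≡ 22. → (16, 22)
3P: (16, 22) + (19, 12). λ = (12 - 22)/(19 - 16) ≡ 57/3 mod 67. 3⁻¹ ≡ 45 (mod 67) since 3·45 = 135 ≡ 1, so λ ≡ 19.
  x = λ² - 16 - 19 = 361 - 35 ≡ 58; y = λ·(16 - 58) - 22 ≡ 51. → (58, 51)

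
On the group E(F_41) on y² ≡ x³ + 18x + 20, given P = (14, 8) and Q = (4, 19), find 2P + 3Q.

First 2P:
Repeated addition: build up to 2P.
2P: tangent at (14, 8): λ = (3·14² + 18)/(2·8) ≡ 32/16. 16⁻¹ ≡ 18 (mod 41), so λ ≡ 32·18 ≡ 2.
  x = λ² - 14 - 14 = 4 - 28 ≡ 17; y = λ·(14 - 17) - 8 ≡ 27. → (17, 27)
2P = (17, 27).
Next 3Q:
Repeated addition: build up to 3Q.
2Q: tangent at (4, 19): λ = (3·4² + 18)/(2·19) ≡ 25/38. 38⁻¹ ≡ 27 (mod 41), so λ ≡ 25·27 ≡ 19.
  x = λ² - 4 - 4 = 361 - 8 ≡ 25; y = λ·(4 - 25) - 19 ≡ 33. → (25, 33)
3Q: (25, 33) + (4, 19). λ = (19 - 33)/(4 - 25) ≡ 27/20 mod 41. 20⁻¹ ≡ 39 (mod 41), so λ ≡ 28.
  x = λ² - 25 - 4 = 784 - 29 ≡ 17; y = λ·(25 - 17) - 33 ≡ 27. → (17, 27)
3Q = (17, 27).
Finally 2P + 3Q:
tangent at (17, 27): λ = (3·17² + 18)/(2·27) ≡ 24/13. 13⁻¹ ≡ 19 (mod 41), so λ ≡ 24·19 ≡ 5.
  x = λ² - 17 - 17 = 25 - 34 ≡ 32; y = λ·(17 - 32) - 27 ≡ 21. → (32, 21)

(32, 21)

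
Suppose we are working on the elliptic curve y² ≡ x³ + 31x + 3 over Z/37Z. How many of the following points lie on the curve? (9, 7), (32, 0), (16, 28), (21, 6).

3

(9, 7): 7² ≡ 12, rhs ≡ 12 → on.
(32, 0): 0² ≡ 0, rhs ≡ 19 → off.
(16, 28): 28² ≡ 7, rhs ≡ 7 → on.
(21, 6): 6² ≡ 36, rhs ≡ 36 → on.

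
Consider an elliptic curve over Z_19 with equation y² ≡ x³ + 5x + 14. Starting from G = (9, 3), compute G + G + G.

Repeated addition: build up to 3G.
2G: tangent at (9, 3): λ = (3·9² + 5)/(2·3) ≡ 1/6. 6⁻¹ ≡ 16 (mod 19) since 6·16 = 96 ≡ 1, so λ ≡ 1·16 ≡ 16.
  x = λ² - 9 - 9 = 256 - 18 ≡ 10; y = λ·(9 - 10) - 3 ≡ 0. → (10, 0)
3G: (10, 0) + (9, 3). λ = (3 - 0)/(9 - 10) ≡ 3/18 mod 19. 18⁻¹ ≡ 18 (mod 19) since 18·18 = 324 ≡ 1, so λ ≡ 16.
  x = λ² - 10 - 9 = 256 - 19 ≡ 9; y = λ·(10 - 9) - 0 ≡ 16. → (9, 16)

(9, 16)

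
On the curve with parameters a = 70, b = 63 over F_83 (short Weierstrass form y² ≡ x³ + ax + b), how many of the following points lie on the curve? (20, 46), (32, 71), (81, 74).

1

(20, 46): 46² ≡ 41, rhs ≡ 1 → off.
(32, 71): 71² ≡ 61, rhs ≡ 45 → off.
(81, 74): 74² ≡ 81, rhs ≡ 81 → on.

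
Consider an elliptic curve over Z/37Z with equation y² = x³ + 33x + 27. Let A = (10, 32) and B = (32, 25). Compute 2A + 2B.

(35, 29)

First 2A:
Repeated addition: build up to 2A.
2A: tangent at (10, 32): λ = (3·10² + 33)/(2·32) ≡ 0/27. 27⁻¹ ≡ 11 (mod 37) since 27·11 = 297 ≡ 1, so λ ≡ 0·11 ≡ 0.
  x = λ² - 10 - 10 = 0 - 20 ≡ 17; y = λ·(10 - 17) - 32 ≡ 5. → (17, 5)
2A = (17, 5).
Next 2B:
Repeated addition: build up to 2B.
2B: tangent at (32, 25): λ = (3·32² + 33)/(2·25) ≡ 34/13. 13⁻¹ ≡ 20 (mod 37) since 13·20 = 260 ≡ 1, so λ ≡ 34·20 ≡ 14.
  x = λ² - 32 - 32 = 196 - 64 ≡ 21; y = λ·(32 - 21) - 25 ≡ 18. → (21, 18)
2B = (21, 18).
Finally 2A + 2B:
(17, 5) + (21, 18). λ = (18 - 5)/(21 - 17) ≡ 13/4 mod 37. 4⁻¹ ≡ 28 (mod 37) since 4·28 = 112 ≡ 1, so λ ≡ 31.
  x = λ² - 17 - 21 = 961 - 38 ≡ 35; y = λ·(17 - 35) - 5 ≡ 29. → (35, 29)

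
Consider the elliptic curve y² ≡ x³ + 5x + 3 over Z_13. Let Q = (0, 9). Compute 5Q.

Double-and-add on 5 = (101)₂. Start with Q = (0, 9) for the leading 1-bit.
double: tangent at (0, 9): λ = (3·0² + 5)/(2·9) ≡ 5/5. 5⁻¹ ≡ 8 (mod 13) since 5·8 = 40 ≡ 1, so λ ≡ 5·8 ≡ 1.
  x = λ² - 0 - 0 = 1 - 0 ≡ 1; y = λ·(0 - 1) - 9 ≡ 3. → (1, 3)
double: tangent at (1, 3): λ = (3·1² + 5)/(2·3) ≡ 8/6. 6⁻¹ ≡ 11 (mod 13) since 6·11 = 66 ≡ 1, so λ ≡ 8·11 ≡ 10.
  x = λ² - 1 - 1 = 100 - 2 ≡ 7; y = λ·(1 - 7) - 3 ≡ 2. → (7, 2)
add Q: (7, 2) + (0, 9). λ = (9 - 2)/(0 - 7) ≡ 7/6 mod 13. 6⁻¹ ≡ 11 (mod 13), so λ ≡ 12.
  x = λ² - 7 - 0 = 144 - 7 ≡ 7; y = λ·(7 - 7) - 2 ≡ 11. → (7, 11)

(7, 11)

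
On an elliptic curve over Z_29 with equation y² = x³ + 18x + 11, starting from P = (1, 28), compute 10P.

Double-and-add on 10 = (1010)₂. Start with P = (1, 28) for the leading 1-bit.
double: tangent at (1, 28): λ = (3·1² + 18)/(2·28) ≡ 21/27. 27⁻¹ ≡ 14 (mod 29) since 27·14 = 378 ≡ 1, so λ ≡ 21·14 ≡ 4.
  x = λ² - 1 - 1 = 16 - 2 ≡ 14; y = λ·(1 - 14) - 28 ≡ 7. → (14, 7)
double: tangent at (14, 7): λ = (3·14² + 18)/(2·7) ≡ 26/14. 14⁻¹ ≡ 27 (mod 29) since 14·27 = 378 ≡ 1, so λ ≡ 26·27 ≡ 6.
  x = λ² - 14 - 14 = 36 - 28 ≡ 8; y = λ·(14 - 8) - 7 ≡ 0. → (8, 0)
add P: (8, 0) + (1, 28). λ = (28 - 0)/(1 - 8) ≡ 28/22 mod 29. 22⁻¹ ≡ 4 (mod 29) since 22·4 = 88 ≡ 1, so λ ≡ 25.
  x = λ² - 8 - 1 = 625 - 9 ≡ 7; y = λ·(8 - 7) - 0 ≡ 25. → (7, 25)
double: tangent at (7, 25): λ = (3·7² + 18)/(2·25) ≡ 20/21. 21⁻¹ ≡ 18 (mod 29) since 21·18 = 378 ≡ 1, so λ ≡ 20·18 ≡ 12.
  x = λ² - 7 - 7 = 144 - 14 ≡ 14; y = λ·(7 - 14) - 25 ≡ 7. → (14, 7)

(14, 7)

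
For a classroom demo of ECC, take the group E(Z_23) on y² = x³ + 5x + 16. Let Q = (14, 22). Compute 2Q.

tangent at (14, 22): λ = (3·14² + 5)/(2·22) ≡ 18/21. 21⁻¹ ≡ 11 (mod 23), so λ ≡ 18·11 ≡ 14.
  x = λ² - 14 - 14 = 196 - 28 ≡ 7; y = λ·(14 - 7) - 22 ≡ 7. → (7, 7)

(7, 7)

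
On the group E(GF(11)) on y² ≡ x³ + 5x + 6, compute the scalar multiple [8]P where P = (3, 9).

(3, 2)

Double-and-add on 8 = (1000)₂. Start with P = (3, 9) for the leading 1-bit.
double: tangent at (3, 9): λ = (3·3² + 5)/(2·9) ≡ 10/7. 7⁻¹ ≡ 8 (mod 11), so λ ≡ 10·8 ≡ 3.
  x = λ² - 3 - 3 = 9 - 6 ≡ 3; y = λ·(3 - 3) - 9 ≡ 2. → (3, 2)
double: tangent at (3, 2): λ = (3·3² + 5)/(2·2) ≡ 10/4. 4⁻¹ ≡ 3 (mod 11) since 4·3 = 12 ≡ 1, so λ ≡ 10·3 ≡ 8.
  x = λ² - 3 - 3 = 64 - 6 ≡ 3; y = λ·(3 - 3) - 2 ≡ 9. → (3, 9)
double: tangent at (3, 9): λ = (3·3² + 5)/(2·9) ≡ 10/7. 7⁻¹ ≡ 8 (mod 11), so λ ≡ 10·8 ≡ 3.
  x = λ² - 3 - 3 = 9 - 6 ≡ 3; y = λ·(3 - 3) - 9 ≡ 2. → (3, 2)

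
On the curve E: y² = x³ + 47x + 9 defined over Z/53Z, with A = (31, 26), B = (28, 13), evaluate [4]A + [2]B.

(51, 38)

First 4A:
Double-and-add on 4 = (100)₂. Start with A = (31, 26) for the leading 1-bit.
double: tangent at (31, 26): λ = (3·31² + 47)/(2·26) ≡ 15/52. 52⁻¹ ≡ 52 (mod 53) since 52·52 = 2704 ≡ 1, so λ ≡ 15·52 ≡ 38.
  x = λ² - 31 - 31 = 1444 - 62 ≡ 4; y = λ·(31 - 4) - 26 ≡ 46. → (4, 46)
double: tangent at (4, 46): λ = (3·4² + 47)/(2·46) ≡ 42/39. 39⁻¹ ≡ 34 (mod 53) since 39·34 = 1326 ≡ 1, so λ ≡ 42·34 ≡ 50.
  x = λ² - 4 - 4 = 2500 - 8 ≡ 1; y = λ·(4 - 1) - 46 ≡ 51. → (1, 51)
4A = (1, 51).
Next 2B:
Repeated addition: build up to 2B.
2B: tangent at (28, 13): λ = (3·28² + 47)/(2·13) ≡ 14/26. 26⁻¹ ≡ 51 (mod 53), so λ ≡ 14·51 ≡ 25.
  x = λ² - 28 - 28 = 625 - 56 ≡ 39; y = λ·(28 - 39) - 13 ≡ 30. → (39, 30)
2B = (39, 30).
Finally 4A + 2B:
(1, 51) + (39, 30). λ = (30 - 51)/(39 - 1) ≡ 32/38 mod 53. 38⁻¹ ≡ 7 (mod 53), so λ ≡ 12.
  x = λ² - 1 - 39 = 144 - 40 ≡ 51; y = λ·(1 - 51) - 51 ≡ 38. → (51, 38)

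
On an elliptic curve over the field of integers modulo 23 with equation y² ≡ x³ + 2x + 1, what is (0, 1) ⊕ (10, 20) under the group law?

(15, 5)

(0, 1) + (10, 20). λ = (20 - 1)/(10 - 0) ≡ 19/10 mod 23. 10⁻¹ ≡ 7 (mod 23), so λ ≡ 18.
  x = λ² - 0 - 10 = 324 - 10 ≡ 15; y = λ·(0 - 15) - 1 ≡ 5. → (15, 5)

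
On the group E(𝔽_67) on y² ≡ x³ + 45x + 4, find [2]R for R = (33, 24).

tangent at (33, 24): λ = (3·33² + 45)/(2·24) ≡ 29/48. 48⁻¹ ≡ 7 (mod 67), so λ ≡ 29·7 ≡ 2.
  x = λ² - 33 - 33 = 4 - 66 ≡ 5; y = λ·(33 - 5) - 24 ≡ 32. → (5, 32)

(5, 32)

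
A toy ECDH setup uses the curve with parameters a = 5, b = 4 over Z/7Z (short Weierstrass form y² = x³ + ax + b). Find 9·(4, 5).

(4, 2)

Write Q = (4, 5).
Double-and-add on 9 = (1001)₂. Start with Q = (4, 5) for the leading 1-bit.
double: tangent at (4, 5): λ = (3·4² + 5)/(2·5) ≡ 4/3. 3⁻¹ ≡ 5 (mod 7), so λ ≡ 4·5 ≡ 6.
  x = λ² - 4 - 4 = 36 - 8 ≡ 0; y = λ·(4 - 0) - 5 ≡ 5. → (0, 5)
double: tangent at (0, 5): λ = (3·0² + 5)/(2·5) ≡ 5/3. 3⁻¹ ≡ 5 (mod 7) since 3·5 = 15 ≡ 1, so λ ≡ 5·5 ≡ 4.
  x = λ² - 0 - 0 = 16 - 0 ≡ 2; y = λ·(0 - 2) - 5 ≡ 1. → (2, 1)
double: tangent at (2, 1): λ = (3·2² + 5)/(2·1) ≡ 3/2. 2⁻¹ ≡ 4 (mod 7), so λ ≡ 3·4 ≡ 5.
  x = λ² - 2 - 2 = 25 - 4 ≡ 0; y = λ·(2 - 0) - 1 ≡ 2. → (0, 2)
add Q: (0, 2) + (4, 5). λ = (5 - 2)/(4 - 0) ≡ 3/4 mod 7. 4⁻¹ ≡ 2 (mod 7), so λ ≡ 6.
  x = λ² - 0 - 4 = 36 - 4 ≡ 4; y = λ·(0 - 4) - 2 ≡ 2. → (4, 2)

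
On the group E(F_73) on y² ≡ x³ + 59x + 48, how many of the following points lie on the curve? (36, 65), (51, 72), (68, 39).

(36, 65): 65² ≡ 64, rhs ≡ 64 → on.
(51, 72): 72² ≡ 1, rhs ≡ 1 → on.
(68, 39): 39² ≡ 61, rhs ≡ 66 → off.

2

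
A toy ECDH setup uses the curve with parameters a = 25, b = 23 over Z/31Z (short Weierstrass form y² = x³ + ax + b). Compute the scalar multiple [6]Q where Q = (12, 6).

Double-and-add on 6 = (110)₂. Start with Q = (12, 6) for the leading 1-bit.
double: tangent at (12, 6): λ = (3·12² + 25)/(2·6) ≡ 23/12. 12⁻¹ ≡ 13 (mod 31), so λ ≡ 23·13 ≡ 20.
  x = λ² - 12 - 12 = 400 - 24 ≡ 4; y = λ·(12 - 4) - 6 ≡ 30. → (4, 30)
add Q: (4, 30) + (12, 6). λ = (6 - 30)/(12 - 4) ≡ 7/8 mod 31. 8⁻¹ ≡ 4 (mod 31) since 8·4 = 32 ≡ 1, so λ ≡ 28.
  x = λ² - 4 - 12 = 784 - 16 ≡ 24; y = λ·(4 - 24) - 30 ≡ 30. → (24, 30)
double: tangent at (24, 30): λ = (3·24² + 25)/(2·30) ≡ 17/29. 29⁻¹ ≡ 15 (mod 31) since 29·15 = 435 ≡ 1, so λ ≡ 17·15 ≡ 7.
  x = λ² - 24 - 24 = 49 - 48 ≡ 1; y = λ·(24 - 1) - 30 ≡ 7. → (1, 7)

(1, 7)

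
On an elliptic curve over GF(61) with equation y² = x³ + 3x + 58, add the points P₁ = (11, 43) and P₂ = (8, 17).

(29, 45)

(11, 43) + (8, 17). λ = (17 - 43)/(8 - 11) ≡ 35/58 mod 61. 58⁻¹ ≡ 20 (mod 61) since 58·20 = 1160 ≡ 1, so λ ≡ 29.
  x = λ² - 11 - 8 = 841 - 19 ≡ 29; y = λ·(11 - 29) - 43 ≡ 45. → (29, 45)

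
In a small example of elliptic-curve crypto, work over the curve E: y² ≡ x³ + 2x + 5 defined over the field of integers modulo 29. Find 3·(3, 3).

(26, 1)

Write P = (3, 3).
Repeated addition: build up to 3P.
2P: tangent at (3, 3): λ = (3·3² + 2)/(2·3) ≡ 0/6. 6⁻¹ ≡ 5 (mod 29) since 6·5 = 30 ≡ 1, so λ ≡ 0·5 ≡ 0.
  x = λ² - 3 - 3 = 0 - 6 ≡ 23; y = λ·(3 - 23) - 3 ≡ 26. → (23, 26)
3P: (23, 26) + (3, 3). λ = (3 - 26)/(3 - 23) ≡ 6/9 mod 29. 9⁻¹ ≡ 13 (mod 29), so λ ≡ 20.
  x = λ² - 23 - 3 = 400 - 26 ≡ 26; y = λ·(23 - 26) - 26 ≡ 1. → (26, 1)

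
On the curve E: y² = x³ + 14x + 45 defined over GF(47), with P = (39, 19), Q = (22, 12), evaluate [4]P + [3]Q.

(20, 10)

First 4P:
Repeated addition: build up to 4P.
2P: tangent at (39, 19): λ = (3·39² + 14)/(2·19) ≡ 18/38. 38⁻¹ ≡ 26 (mod 47) since 38·26 = 988 ≡ 1, so λ ≡ 18·26 ≡ 45.
  x = λ² - 39 - 39 = 2025 - 78 ≡ 20; y = λ·(39 - 20) - 19 ≡ 37. → (20, 37)
3P: (20, 37) + (39, 19). λ = (19 - 37)/(39 - 20) ≡ 29/19 mod 47. 19⁻¹ ≡ 5 (mod 47) since 19·5 = 95 ≡ 1, so λ ≡ 4.
  x = λ² - 20 - 39 = 16 - 59 ≡ 4; y = λ·(20 - 4) - 37 ≡ 27. → (4, 27)
4P: (4, 27) + (39, 19). λ = (19 - 27)/(39 - 4) ≡ 39/35 mod 47. 35⁻¹ ≡ 43 (mod 47), so λ ≡ 32.
  x = λ² - 4 - 39 = 1024 - 43 ≡ 41; y = λ·(4 - 41) - 27 ≡ 11. → (41, 11)
4P = (41, 11).
Next 3Q:
Repeated addition: build up to 3Q.
2Q: tangent at (22, 12): λ = (3·22² + 14)/(2·12) ≡ 9/24. 24⁻¹ ≡ 2 (mod 47) since 24·2 = 48 ≡ 1, so λ ≡ 9·2 ≡ 18.
  x = λ² - 22 - 22 = 324 - 44 ≡ 45; y = λ·(22 - 45) - 12 ≡ 44. → (45, 44)
3Q: (45, 44) + (22, 12). λ = (12 - 44)/(22 - 45) ≡ 15/24 mod 47. 24⁻¹ ≡ 2 (mod 47) since 24·2 = 48 ≡ 1, so λ ≡ 30.
  x = λ² - 45 - 22 = 900 - 67 ≡ 34; y = λ·(45 - 34) - 44 ≡ 4. → (34, 4)
3Q = (34, 4).
Finally 4P + 3Q:
(41, 11) + (34, 4). λ = (4 - 11)/(34 - 41) ≡ 40/40 mod 47. 40⁻¹ ≡ 20 (mod 47), so λ ≡ 1.
  x = λ² - 41 - 34 = 1 - 75 ≡ 20; y = λ·(41 - 20) - 11 ≡ 10. → (20, 10)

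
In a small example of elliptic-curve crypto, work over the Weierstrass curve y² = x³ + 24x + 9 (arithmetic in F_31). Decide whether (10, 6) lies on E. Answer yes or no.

y² = 6² ≡ 5; x³ + 24x + 9 = 1249 ≡ 9 (mod 31). 5 ≠ 9.

no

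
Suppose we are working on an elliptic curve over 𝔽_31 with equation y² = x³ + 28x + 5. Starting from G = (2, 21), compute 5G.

O

Repeated addition: build up to 5G.
2G: tangent at (2, 21): λ = (3·2² + 28)/(2·21) ≡ 9/11. 11⁻¹ ≡ 17 (mod 31), so λ ≡ 9·17 ≡ 29.
  x = λ² - 2 - 2 = 841 - 4 ≡ 0; y = λ·(2 - 0) - 21 ≡ 6. → (0, 6)
3G: (0, 6) + (2, 21). λ = (21 - 6)/(2 - 0) ≡ 15/2 mod 31. 2⁻¹ ≡ 16 (mod 31) since 2·16 = 32 ≡ 1, so λ ≡ 23.
  x = λ² - 0 - 2 = 529 - 2 ≡ 0; y = λ·(0 - 0) - 6 ≡ 25. → (0, 25)
4G: (0, 25) + (2, 21). λ = (21 - 25)/(2 - 0) ≡ 27/2 mod 31. 2⁻¹ ≡ 16 (mod 31), so λ ≡ 29.
  x = λ² - 0 - 2 = 841 - 2 ≡ 2; y = λ·(0 - 2) - 25 ≡ 10. → (2, 10)
5G: (2, 10) + (2, 21): same x and y₁ ≡ -y₂, so the sum is 𝒪.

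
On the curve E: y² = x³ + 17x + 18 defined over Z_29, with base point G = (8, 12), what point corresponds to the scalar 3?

(12, 23)

Repeated addition: build up to 3G.
2G: tangent at (8, 12): λ = (3·8² + 17)/(2·12) ≡ 6/24. 24⁻¹ ≡ 23 (mod 29), so λ ≡ 6·23 ≡ 22.
  x = λ² - 8 - 8 = 484 - 16 ≡ 4; y = λ·(8 - 4) - 12 ≡ 18. → (4, 18)
3G: (4, 18) + (8, 12). λ = (12 - 18)/(8 - 4) ≡ 23/4 mod 29. 4⁻¹ ≡ 22 (mod 29) since 4·22 = 88 ≡ 1, so λ ≡ 13.
  x = λ² - 4 - 8 = 169 - 12 ≡ 12; y = λ·(4 - 12) - 18 ≡ 23. → (12, 23)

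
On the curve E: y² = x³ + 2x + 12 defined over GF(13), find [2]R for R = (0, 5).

tangent at (0, 5): λ = (3·0² + 2)/(2·5) ≡ 2/10. 10⁻¹ ≡ 4 (mod 13), so λ ≡ 2·4 ≡ 8.
  x = λ² - 0 - 0 = 64 - 0 ≡ 12; y = λ·(0 - 12) - 5 ≡ 3. → (12, 3)

(12, 3)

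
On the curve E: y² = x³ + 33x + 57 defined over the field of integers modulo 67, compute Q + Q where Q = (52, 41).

(12, 38)

tangent at (52, 41): λ = (3·52² + 33)/(2·41) ≡ 38/15. 15⁻¹ ≡ 9 (mod 67) since 15·9 = 135 ≡ 1, so λ ≡ 38·9 ≡ 7.
  x = λ² - 52 - 52 = 49 - 104 ≡ 12; y = λ·(52 - 12) - 41 ≡ 38. → (12, 38)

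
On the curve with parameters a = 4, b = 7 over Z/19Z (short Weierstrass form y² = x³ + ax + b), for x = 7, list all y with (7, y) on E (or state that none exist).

x³ + 4x + 7 = 378 ≡ 17 (mod 19).
Square roots of 17 mod 19: 6 and 13 (since 6² = 36 ≡ 17).

6, 13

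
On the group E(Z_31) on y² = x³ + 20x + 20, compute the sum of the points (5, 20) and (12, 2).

(5, 20) + (12, 2). λ = (2 - 20)/(12 - 5) ≡ 13/7 mod 31. 7⁻¹ ≡ 9 (mod 31) since 7·9 = 63 ≡ 1, so λ ≡ 24.
  x = λ² - 5 - 12 = 576 - 17 ≡ 1; y = λ·(5 - 1) - 20 ≡ 14. → (1, 14)

(1, 14)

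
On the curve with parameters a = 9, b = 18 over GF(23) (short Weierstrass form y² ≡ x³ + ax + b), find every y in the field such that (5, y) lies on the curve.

2, 21

x³ + 9x + 18 = 188 ≡ 4 (mod 23).
Square roots of 4 mod 23: 2 and 21 (since 2² = 4 ≡ 4).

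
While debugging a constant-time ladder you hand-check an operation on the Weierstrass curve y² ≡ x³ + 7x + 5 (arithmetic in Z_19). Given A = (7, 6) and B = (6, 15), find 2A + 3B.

First 2A:
Repeated addition: build up to 2A.
2A: tangent at (7, 6): λ = (3·7² + 7)/(2·6) ≡ 2/12. 12⁻¹ ≡ 8 (mod 19) since 12·8 = 96 ≡ 1, so λ ≡ 2·8 ≡ 16.
  x = λ² - 7 - 7 = 256 - 14 ≡ 14; y = λ·(7 - 14) - 6 ≡ 15. → (14, 15)
2A = (14, 15).
Next 3B:
Repeated addition: build up to 3B.
2B: tangent at (6, 15): λ = (3·6² + 7)/(2·15) ≡ 1/11. 11⁻¹ ≡ 7 (mod 19), so λ ≡ 1·7 ≡ 7.
  x = λ² - 6 - 6 = 49 - 12 ≡ 18; y = λ·(6 - 18) - 15 ≡ 15. → (18, 15)
3B: (18, 15) + (6, 15). λ = (15 - 15)/(6 - 18) ≡ 0/7 mod 19. 7⁻¹ ≡ 11 (mod 19), so λ ≡ 0.
  x = λ² - 18 - 6 = 0 - 24 ≡ 14; y = λ·(18 - 14) - 15 ≡ 4. → (14, 4)
3B = (14, 4).
Finally 2A + 3B:
(14, 15) + (14, 4): same x and y₁ ≡ -y₂, so the sum is O.

O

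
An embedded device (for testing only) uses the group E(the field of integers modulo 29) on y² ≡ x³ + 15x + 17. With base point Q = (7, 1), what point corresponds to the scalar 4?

(23, 1)

Repeated addition: build up to 4Q.
2Q: tangent at (7, 1): λ = (3·7² + 15)/(2·1) ≡ 17/2. 2⁻¹ ≡ 15 (mod 29) since 2·15 = 30 ≡ 1, so λ ≡ 17·15 ≡ 23.
  x = λ² - 7 - 7 = 529 - 14 ≡ 22; y = λ·(7 - 22) - 1 ≡ 2. → (22, 2)
3Q: (22, 2) + (7, 1). λ = (1 - 2)/(7 - 22) ≡ 28/14 mod 29. 14⁻¹ ≡ 27 (mod 29), so λ ≡ 2.
  x = λ² - 22 - 7 = 4 - 29 ≡ 4; y = λ·(22 - 4) - 2 ≡ 5. → (4, 5)
4Q: (4, 5) + (7, 1). λ = (1 - 5)/(7 - 4) ≡ 25/3 mod 29. 3⁻¹ ≡ 10 (mod 29) since 3·10 = 30 ≡ 1, so λ ≡ 18.
  x = λ² - 4 - 7 = 324 - 11 ≡ 23; y = λ·(4 - 23) - 5 ≡ 1. → (23, 1)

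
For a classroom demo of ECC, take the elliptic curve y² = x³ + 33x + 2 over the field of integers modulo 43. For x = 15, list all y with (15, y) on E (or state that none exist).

none

x³ + 33x + 2 = 3872 ≡ 2 (mod 43).
2 is a non-residue mod 43; no y exists.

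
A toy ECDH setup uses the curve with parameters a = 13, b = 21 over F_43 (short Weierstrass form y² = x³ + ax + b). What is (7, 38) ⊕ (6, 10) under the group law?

(7, 38) + (6, 10). λ = (10 - 38)/(6 - 7) ≡ 15/42 mod 43. 42⁻¹ ≡ 42 (mod 43), so λ ≡ 28.
  x = λ² - 7 - 6 = 784 - 13 ≡ 40; y = λ·(7 - 40) - 38 ≡ 27. → (40, 27)

(40, 27)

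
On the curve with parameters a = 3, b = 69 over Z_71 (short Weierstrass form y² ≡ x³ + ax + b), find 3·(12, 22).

(16, 38)

Write G = (12, 22).
Repeated addition: build up to 3G.
2G: tangent at (12, 22): λ = (3·12² + 3)/(2·22) ≡ 9/44. 44⁻¹ ≡ 21 (mod 71), so λ ≡ 9·21 ≡ 47.
  x = λ² - 12 - 12 = 2209 - 24 ≡ 55; y = λ·(12 - 55) - 22 ≡ 16. → (55, 16)
3G: (55, 16) + (12, 22). λ = (22 - 16)/(12 - 55) ≡ 6/28 mod 71. 28⁻¹ ≡ 33 (mod 71), so λ ≡ 56.
  x = λ² - 55 - 12 = 3136 - 67 ≡ 16; y = λ·(55 - 16) - 16 ≡ 38. → (16, 38)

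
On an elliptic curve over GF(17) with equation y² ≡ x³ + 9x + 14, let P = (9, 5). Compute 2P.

(3, 0)

tangent at (9, 5): λ = (3·9² + 9)/(2·5) ≡ 14/10. 10⁻¹ ≡ 12 (mod 17) since 10·12 = 120 ≡ 1, so λ ≡ 14·12 ≡ 15.
  x = λ² - 9 - 9 = 225 - 18 ≡ 3; y = λ·(9 - 3) - 5 ≡ 0. → (3, 0)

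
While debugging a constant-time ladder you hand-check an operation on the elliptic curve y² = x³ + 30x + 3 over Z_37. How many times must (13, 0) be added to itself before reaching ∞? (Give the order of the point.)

2P: (13, 0) + (13, 0): same x and y₁ ≡ -y₂, so the sum is ∞.
2P = ∞, so the order is 2.

2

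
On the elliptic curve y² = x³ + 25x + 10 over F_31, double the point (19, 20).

(29, 13)

tangent at (19, 20): λ = (3·19² + 25)/(2·20) ≡ 23/9. 9⁻¹ ≡ 7 (mod 31) since 9·7 = 63 ≡ 1, so λ ≡ 23·7 ≡ 6.
  x = λ² - 19 - 19 = 36 - 38 ≡ 29; y = λ·(19 - 29) - 20 ≡ 13. → (29, 13)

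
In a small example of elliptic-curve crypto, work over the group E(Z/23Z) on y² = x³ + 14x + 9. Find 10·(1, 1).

(19, 21)

Write Q = (1, 1).
Double-and-add on 10 = (1010)₂. Start with Q = (1, 1) for the leading 1-bit.
double: tangent at (1, 1): λ = (3·1² + 14)/(2·1) ≡ 17/2. 2⁻¹ ≡ 12 (mod 23) since 2·12 = 24 ≡ 1, so λ ≡ 17·12 ≡ 20.
  x = λ² - 1 - 1 = 400 - 2 ≡ 7; y = λ·(1 - 7) - 1 ≡ 17. → (7, 17)
double: tangent at (7, 17): λ = (3·7² + 14)/(2·17) ≡ 0/11. 11⁻¹ ≡ 21 (mod 23) since 11·21 = 231 ≡ 1, so λ ≡ 0·21 ≡ 0.
  x = λ² - 7 - 7 = 0 - 14 ≡ 9; y = λ·(7 - 9) - 17 ≡ 6. → (9, 6)
add Q: (9, 6) + (1, 1). λ = (1 - 6)/(1 - 9) ≡ 18/15 mod 23. 15⁻¹ ≡ 20 (mod 23), so λ ≡ 15.
  x = λ² - 9 - 1 = 225 - 10 ≡ 8; y = λ·(9 - 8) - 6 ≡ 9. → (8, 9)
double: tangent at (8, 9): λ = (3·8² + 14)/(2·9) ≡ 22/18. 18⁻¹ ≡ 9 (mod 23), so λ ≡ 22·9 ≡ 14.
  x = λ² - 8 - 8 = 196 - 16 ≡ 19; y = λ·(8 - 19) - 9 ≡ 21. → (19, 21)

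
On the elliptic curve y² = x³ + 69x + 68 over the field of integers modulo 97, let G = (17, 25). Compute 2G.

(81, 3)

tangent at (17, 25): λ = (3·17² + 69)/(2·25) ≡ 63/50. 50⁻¹ ≡ 33 (mod 97), so λ ≡ 63·33 ≡ 42.
  x = λ² - 17 - 17 = 1764 - 34 ≡ 81; y = λ·(17 - 81) - 25 ≡ 3. → (81, 3)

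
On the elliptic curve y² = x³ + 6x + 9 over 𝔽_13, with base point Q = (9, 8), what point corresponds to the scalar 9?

(10, 9)

Repeated addition: build up to 9Q.
2Q: tangent at (9, 8): λ = (3·9² + 6)/(2·8) ≡ 2/3. 3⁻¹ ≡ 9 (mod 13), so λ ≡ 2·9 ≡ 5.
  x = λ² - 9 - 9 = 25 - 18 ≡ 7; y = λ·(9 - 7) - 8 ≡ 2. → (7, 2)
3Q: (7, 2) + (9, 8). λ = (8 - 2)/(9 - 7) ≡ 6/2 mod 13. 2⁻¹ ≡ 7 (mod 13), so λ ≡ 3.
  x = λ² - 7 - 9 = 9 - 16 ≡ 6; y = λ·(7 - 6) - 2 ≡ 1. → (6, 1)
4Q: (6, 1) + (9, 8). λ = (8 - 1)/(9 - 6) ≡ 7/3 mod 13. 3⁻¹ ≡ 9 (mod 13) since 3·9 = 27 ≡ 1, so λ ≡ 11.
  x = λ² - 6 - 9 = 121 - 15 ≡ 2; y = λ·(6 - 2) - 1 ≡ 4. → (2, 4)
5Q: (2, 4) + (9, 8). λ = (8 - 4)/(9 - 2) ≡ 4/7 mod 13. 7⁻¹ ≡ 2 (mod 13) since 7·2 = 14 ≡ 1, so λ ≡ 8.
  x = λ² - 2 - 9 = 64 - 11 ≡ 1; y = λ·(2 - 1) - 4 ≡ 4. → (1, 4)
6Q: (1, 4) + (9, 8). λ = (8 - 4)/(9 - 1) ≡ 4/8 mod 13. 8⁻¹ ≡ 5 (mod 13) since 8·5 = 40 ≡ 1, so λ ≡ 7.
  x = λ² - 1 - 9 = 49 - 10 ≡ 0; y = λ·(1 - 0) - 4 ≡ 3. → (0, 3)
7Q: (0, 3) + (9, 8). λ = (8 - 3)/(9 - 0) ≡ 5/9 mod 13. 9⁻¹ ≡ 3 (mod 13) since 9·3 = 27 ≡ 1, so λ ≡ 2.
  x = λ² - 0 - 9 = 4 - 9 ≡ 8; y = λ·(0 - 8) - 3 ≡ 7. → (8, 7)
8Q: (8, 7) + (9, 8). λ = (8 - 7)/(9 - 8) ≡ 1/1 mod 13. 1⁻¹ ≡ 1 (mod 13) since 1·1 = 1 ≡ 1, so λ ≡ 1.
  x = λ² - 8 - 9 = 1 - 17 ≡ 10; y = λ·(8 - 10) - 7 ≡ 4. → (10, 4)
9Q: (10, 4) + (9, 8). λ = (8 - 4)/(9 - 10) ≡ 4/12 mod 13. 12⁻¹ ≡ 12 (mod 13), so λ ≡ 9.
  x = λ² - 10 - 9 = 81 - 19 ≡ 10; y = λ·(10 - 10) - 4 ≡ 9. → (10, 9)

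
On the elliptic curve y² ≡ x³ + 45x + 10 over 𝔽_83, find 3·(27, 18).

(17, 25)

Write P = (27, 18).
Repeated addition: build up to 3P.
2P: tangent at (27, 18): λ = (3·27² + 45)/(2·18) ≡ 74/36. 36⁻¹ ≡ 30 (mod 83) since 36·30 = 1080 ≡ 1, so λ ≡ 74·30 ≡ 62.
  x = λ² - 27 - 27 = 3844 - 54 ≡ 55; y = λ·(27 - 55) - 18 ≡ 72. → (55, 72)
3P: (55, 72) + (27, 18). λ = (18 - 72)/(27 - 55) ≡ 29/55 mod 83. 55⁻¹ ≡ 80 (mod 83), so λ ≡ 79.
  x = λ² - 55 - 27 = 6241 - 82 ≡ 17; y = λ·(55 - 17) - 72 ≡ 25. → (17, 25)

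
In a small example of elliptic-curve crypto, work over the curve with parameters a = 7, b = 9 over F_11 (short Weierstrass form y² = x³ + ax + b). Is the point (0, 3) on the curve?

yes

y² = 3² ≡ 9; x³ + 7x + 9 = 9 ≡ 9 (mod 11). 9 = 9.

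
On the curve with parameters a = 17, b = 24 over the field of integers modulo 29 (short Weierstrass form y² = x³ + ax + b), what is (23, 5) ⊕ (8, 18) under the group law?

(7, 14)

(23, 5) + (8, 18). λ = (18 - 5)/(8 - 23) ≡ 13/14 mod 29. 14⁻¹ ≡ 27 (mod 29), so λ ≡ 3.
  x = λ² - 23 - 8 = 9 - 31 ≡ 7; y = λ·(23 - 7) - 5 ≡ 14. → (7, 14)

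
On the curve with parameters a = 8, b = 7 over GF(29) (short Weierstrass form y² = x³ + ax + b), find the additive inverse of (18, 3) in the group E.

-(18, 3) = (18, -3 mod 29) = (18, 26).

(18, 26)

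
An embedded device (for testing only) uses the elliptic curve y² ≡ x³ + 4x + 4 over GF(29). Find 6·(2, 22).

Write Q = (2, 22).
Double-and-add on 6 = (110)₂. Start with Q = (2, 22) for the leading 1-bit.
double: tangent at (2, 22): λ = (3·2² + 4)/(2·22) ≡ 16/15. 15⁻¹ ≡ 2 (mod 29), so λ ≡ 16·2 ≡ 3.
  x = λ² - 2 - 2 = 9 - 4 ≡ 5; y = λ·(2 - 5) - 22 ≡ 27. → (5, 27)
add Q: (5, 27) + (2, 22). λ = (22 - 27)/(2 - 5) ≡ 24/26 mod 29. 26⁻¹ ≡ 19 (mod 29) since 26·19 = 494 ≡ 1, so λ ≡ 21.
  x = λ² - 5 - 2 = 441 - 7 ≡ 28; y = λ·(5 - 28) - 27 ≡ 12. → (28, 12)
double: tangent at (28, 12): λ = (3·28² + 4)/(2·12) ≡ 7/24. 24⁻¹ ≡ 23 (mod 29), so λ ≡ 7·23 ≡ 16.
  x = λ² - 28 - 28 = 256 - 56 ≡ 26; y = λ·(28 - 26) - 12 ≡ 20. → (26, 20)

(26, 20)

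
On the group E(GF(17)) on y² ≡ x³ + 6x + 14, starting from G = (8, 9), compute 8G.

O

Repeated addition: build up to 8G.
2G: tangent at (8, 9): λ = (3·8² + 6)/(2·9) ≡ 11/1. 1⁻¹ ≡ 1 (mod 17), so λ ≡ 11·1 ≡ 11.
  x = λ² - 8 - 8 = 121 - 16 ≡ 3; y = λ·(8 - 3) - 9 ≡ 12. → (3, 12)
3G: (3, 12) + (8, 9). λ = (9 - 12)/(8 - 3) ≡ 14/5 mod 17. 5⁻¹ ≡ 7 (mod 17), so λ ≡ 13.
  x = λ² - 3 - 8 = 169 - 11 ≡ 5; y = λ·(3 - 5) - 12 ≡ 13. → (5, 13)
4G: (5, 13) + (8, 9). λ = (9 - 13)/(8 - 5) ≡ 13/3 mod 17. 3⁻¹ ≡ 6 (mod 17), so λ ≡ 10.
  x = λ² - 5 - 8 = 100 - 13 ≡ 2; y = λ·(5 - 2) - 13 ≡ 0. → (2, 0)
5G: (2, 0) + (8, 9). λ = (9 - 0)/(8 - 2) ≡ 9/6 mod 17. 6⁻¹ ≡ 3 (mod 17), so λ ≡ 10.
  x = λ² - 2 - 8 = 100 - 10 ≡ 5; y = λ·(2 - 5) - 0 ≡ 4. → (5, 4)
6G: (5, 4) + (8, 9). λ = (9 - 4)/(8 - 5) ≡ 5/3 mod 17. 3⁻¹ ≡ 6 (mod 17), so λ ≡ 13.
  x = λ² - 5 - 8 = 169 - 13 ≡ 3; y = λ·(5 - 3) - 4 ≡ 5. → (3, 5)
7G: (3, 5) + (8, 9). λ = (9 - 5)/(8 - 3) ≡ 4/5 mod 17. 5⁻¹ ≡ 7 (mod 17) since 5·7 = 35 ≡ 1, so λ ≡ 11.
  x = λ² - 3 - 8 = 121 - 11 ≡ 8; y = λ·(3 - 8) - 5 ≡ 8. → (8, 8)
8G: (8, 8) + (8, 9): same x and y₁ ≡ -y₂, so the sum is ∞.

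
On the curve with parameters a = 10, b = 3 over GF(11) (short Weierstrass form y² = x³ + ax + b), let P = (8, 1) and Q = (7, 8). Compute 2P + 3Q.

First 2P:
Repeated addition: build up to 2P.
2P: tangent at (8, 1): λ = (3·8² + 10)/(2·1) ≡ 4/2. 2⁻¹ ≡ 6 (mod 11), so λ ≡ 4·6 ≡ 2.
  x = λ² - 8 - 8 = 4 - 16 ≡ 10; y = λ·(8 - 10) - 1 ≡ 6. → (10, 6)
2P = (10, 6).
Next 3Q:
Repeated addition: build up to 3Q.
2Q: tangent at (7, 8): λ = (3·7² + 10)/(2·8) ≡ 3/5. 5⁻¹ ≡ 9 (mod 11), so λ ≡ 3·9 ≡ 5.
  x = λ² - 7 - 7 = 25 - 14 ≡ 0; y = λ·(7 - 0) - 8 ≡ 5. → (0, 5)
3Q: (0, 5) + (7, 8). λ = (8 - 5)/(7 - 0) ≡ 3/7 mod 11. 7⁻¹ ≡ 8 (mod 11), so λ ≡ 2.
  x = λ² - 0 - 7 = 4 - 7 ≡ 8; y = λ·(0 - 8) - 5 ≡ 1. → (8, 1)
3Q = (8, 1).
Finally 2P + 3Q:
(10, 6) + (8, 1). λ = (1 - 6)/(8 - 10) ≡ 6/9 mod 11. 9⁻¹ ≡ 5 (mod 11), so λ ≡ 8.
  x = λ² - 10 - 8 = 64 - 18 ≡ 2; y = λ·(10 - 2) - 6 ≡ 3. → (2, 3)

(2, 3)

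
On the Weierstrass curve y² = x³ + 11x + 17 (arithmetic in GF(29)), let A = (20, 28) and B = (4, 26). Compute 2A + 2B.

First 2A:
Repeated addition: build up to 2A.
2A: tangent at (20, 28): λ = (3·20² + 11)/(2·28) ≡ 22/27. 27⁻¹ ≡ 14 (mod 29), so λ ≡ 22·14 ≡ 18.
  x = λ² - 20 - 20 = 324 - 40 ≡ 23; y = λ·(20 - 23) - 28 ≡ 5. → (23, 5)
2A = (23, 5).
Next 2B:
Repeated addition: build up to 2B.
2B: tangent at (4, 26): λ = (3·4² + 11)/(2·26) ≡ 1/23. 23⁻¹ ≡ 24 (mod 29), so λ ≡ 1·24 ≡ 24.
  x = λ² - 4 - 4 = 576 - 8 ≡ 17; y = λ·(4 - 17) - 26 ≡ 10. → (17, 10)
2B = (17, 10).
Finally 2A + 2B:
(23, 5) + (17, 10). λ = (10 - 5)/(17 - 23) ≡ 5/23 mod 29. 23⁻¹ ≡ 24 (mod 29), so λ ≡ 4.
  x = λ² - 23 - 17 = 16 - 40 ≡ 5; y = λ·(23 - 5) - 5 ≡ 9. → (5, 9)

(5, 9)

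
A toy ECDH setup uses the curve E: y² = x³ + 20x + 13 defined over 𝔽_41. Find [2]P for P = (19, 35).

(35, 28)

tangent at (19, 35): λ = (3·19² + 20)/(2·35) ≡ 37/29. 29⁻¹ ≡ 17 (mod 41), so λ ≡ 37·17 ≡ 14.
  x = λ² - 19 - 19 = 196 - 38 ≡ 35; y = λ·(19 - 35) - 35 ≡ 28. → (35, 28)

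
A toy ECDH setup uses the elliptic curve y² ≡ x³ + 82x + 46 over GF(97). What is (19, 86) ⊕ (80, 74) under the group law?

(19, 86) + (80, 74). λ = (74 - 86)/(80 - 19) ≡ 85/61 mod 97. 61⁻¹ ≡ 35 (mod 97) since 61·35 = 2135 ≡ 1, so λ ≡ 65.
  x = λ² - 19 - 80 = 4225 - 99 ≡ 52; y = λ·(19 - 52) - 86 ≡ 0. → (52, 0)

(52, 0)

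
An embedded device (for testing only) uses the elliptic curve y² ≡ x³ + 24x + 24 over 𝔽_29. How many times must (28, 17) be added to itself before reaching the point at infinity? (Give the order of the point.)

2P: tangent at (28, 17): λ = (3·28² + 24)/(2·17) ≡ 27/5. 5⁻¹ ≡ 6 (mod 29) since 5·6 = 30 ≡ 1, so λ ≡ 27·6 ≡ 17.
  x = λ² - 28 - 28 = 289 - 56 ≡ 1; y = λ·(28 - 1) - 17 ≡ 7. → (1, 7)
3P: (1, 7) + (28, 17). λ = (17 - 7)/(28 - 1) ≡ 10/27 mod 29. 27⁻¹ ≡ 14 (mod 29), so λ ≡ 24.
  x = λ² - 1 - 28 = 576 - 29 ≡ 25; y = λ·(1 - 25) - 7 ≡ 26. → (25, 26)
4P: (25, 26) + (28, 17). λ = (17 - 26)/(28 - 25) ≡ 20/3 mod 29. 3⁻¹ ≡ 10 (mod 29) since 3·10 = 30 ≡ 1, so λ ≡ 26.
  x = λ² - 25 - 28 = 676 - 53 ≡ 14; y = λ·(25 - 14) - 26 ≡ 28. → (14, 28)
5P: (14, 28) + (28, 17). λ = (17 - 28)/(28 - 14) ≡ 18/14 mod 29. 14⁻¹ ≡ 27 (mod 29) since 14·27 = 378 ≡ 1, so λ ≡ 22.
  x = λ² - 14 - 28 = 484 - 42 ≡ 7; y = λ·(14 - 7) - 28 ≡ 10. → (7, 10)
6P: (7, 10) + (28, 17). λ = (17 - 10)/(28 - 7) ≡ 7/21 mod 29. 21⁻¹ ≡ 18 (mod 29) since 21·18 = 378 ≡ 1, so λ ≡ 10.
  x = λ² - 7 - 28 = 100 - 35 ≡ 7; y = λ·(7 - 7) - 10 ≡ 19. → (7, 19)
7P: (7, 19) + (28, 17). λ = (17 - 19)/(28 - 7) ≡ 27/21 mod 29. 21⁻¹ ≡ 18 (mod 29), so λ ≡ 22.
  x = λ² - 7 - 28 = 484 - 35 ≡ 14; y = λ·(7 - 14) - 19 ≡ 1. → (14, 1)
8P: (14, 1) + (28, 17). λ = (17 - 1)/(28 - 14) ≡ 16/14 mod 29. 14⁻¹ ≡ 27 (mod 29) since 14·27 = 378 ≡ 1, so λ ≡ 26.
  x = λ² - 14 - 28 = 676 - 42 ≡ 25; y = λ·(14 - 25) - 1 ≡ 3. → (25, 3)
9P: (25, 3) + (28, 17). λ = (17 - 3)/(28 - 25) ≡ 14/3 mod 29. 3⁻¹ ≡ 10 (mod 29), so λ ≡ 24.
  x = λ² - 25 - 28 = 576 - 53 ≡ 1; y = λ·(25 - 1) - 3 ≡ 22. → (1, 22)
10P: (1, 22) + (28, 17). λ = (17 - 22)/(28 - 1) ≡ 24/27 mod 29. 27⁻¹ ≡ 14 (mod 29), so λ ≡ 17.
  x = λ² - 1 - 28 = 289 - 29 ≡ 28; y = λ·(1 - 28) - 22 ≡ 12. → (28, 12)
11P: (28, 12) + (28, 17): same x and y₁ ≡ -y₂, so the sum is the point at infinity.
11P = the point at infinity, so the order is 11.

11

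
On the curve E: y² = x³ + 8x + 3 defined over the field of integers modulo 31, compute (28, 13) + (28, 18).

O

The two points share x = 28 and their y-coordinates satisfy 13 + 18 ≡ 0 (mod 31), so they are inverses. Their sum is O.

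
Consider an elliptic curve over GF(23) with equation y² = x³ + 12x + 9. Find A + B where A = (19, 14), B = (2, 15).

(19, 14) + (2, 15). λ = (15 - 14)/(2 - 19) ≡ 1/6 mod 23. 6⁻¹ ≡ 4 (mod 23), so λ ≡ 4.
  x = λ² - 19 - 2 = 16 - 21 ≡ 18; y = λ·(19 - 18) - 14 ≡ 13. → (18, 13)

(18, 13)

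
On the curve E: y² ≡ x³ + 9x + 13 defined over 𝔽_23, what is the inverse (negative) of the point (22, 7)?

-(22, 7) = (22, -7 mod 23) = (22, 16).

(22, 16)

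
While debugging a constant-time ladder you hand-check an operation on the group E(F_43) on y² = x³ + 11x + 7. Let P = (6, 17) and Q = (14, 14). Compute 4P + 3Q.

(6, 26)

First 4P:
Double-and-add on 4 = (100)₂. Start with P = (6, 17) for the leading 1-bit.
double: tangent at (6, 17): λ = (3·6² + 11)/(2·17) ≡ 33/34. 34⁻¹ ≡ 19 (mod 43) since 34·19 = 646 ≡ 1, so λ ≡ 33·19 ≡ 25.
  x = λ² - 6 - 6 = 625 - 12 ≡ 11; y = λ·(6 - 11) - 17 ≡ 30. → (11, 30)
double: tangent at (11, 30): λ = (3·11² + 11)/(2·30) ≡ 30/17. 17⁻¹ ≡ 38 (mod 43), so λ ≡ 30·38 ≡ 22.
  x = λ² - 11 - 11 = 484 - 22 ≡ 32; y = λ·(11 - 32) - 30 ≡ 24. → (32, 24)
4P = (32, 24).
Next 3Q:
Repeated addition: build up to 3Q.
2Q: tangent at (14, 14): λ = (3·14² + 11)/(2·14) ≡ 40/28. 28⁻¹ ≡ 20 (mod 43), so λ ≡ 40·20 ≡ 26.
  x = λ² - 14 - 14 = 676 - 28 ≡ 3; y = λ·(14 - 3) - 14 ≡ 14. → (3, 14)
3Q: (3, 14) + (14, 14). λ = (14 - 14)/(14 - 3) ≡ 0/11 mod 43. 11⁻¹ ≡ 4 (mod 43), so λ ≡ 0.
  x = λ² - 3 - 14 = 0 - 17 ≡ 26; y = λ·(3 - 26) - 14 ≡ 29. → (26, 29)
3Q = (26, 29).
Finally 4P + 3Q:
(32, 24) + (26, 29). λ = (29 - 24)/(26 - 32) ≡ 5/37 mod 43. 37⁻¹ ≡ 7 (mod 43) since 37·7 = 259 ≡ 1, so λ ≡ 35.
  x = λ² - 32 - 26 = 1225 - 58 ≡ 6; y = λ·(32 - 6) - 24 ≡ 26. → (6, 26)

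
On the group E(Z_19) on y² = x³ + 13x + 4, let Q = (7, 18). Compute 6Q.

Double-and-add on 6 = (110)₂. Start with Q = (7, 18) for the leading 1-bit.
double: tangent at (7, 18): λ = (3·7² + 13)/(2·18) ≡ 8/17. 17⁻¹ ≡ 9 (mod 19), so λ ≡ 8·9 ≡ 15.
  x = λ² - 7 - 7 = 225 - 14 ≡ 2; y = λ·(7 - 2) - 18 ≡ 0. → (2, 0)
add Q: (2, 0) + (7, 18). λ = (18 - 0)/(7 - 2) ≡ 18/5 mod 19. 5⁻¹ ≡ 4 (mod 19) since 5·4 = 20 ≡ 1, so λ ≡ 15.
  x = λ² - 2 - 7 = 225 - 9 ≡ 7; y = λ·(2 - 7) - 0 ≡ 1. → (7, 1)
double: tangent at (7, 1): λ = (3·7² + 13)/(2·1) ≡ 8/2. 2⁻¹ ≡ 10 (mod 19), so λ ≡ 8·10 ≡ 4.
  x = λ² - 7 - 7 = 16 - 14 ≡ 2; y = λ·(7 - 2) - 1 ≡ 0. → (2, 0)

(2, 0)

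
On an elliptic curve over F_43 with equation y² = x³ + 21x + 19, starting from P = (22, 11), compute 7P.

(25, 42)

Repeated addition: build up to 7P.
2P: tangent at (22, 11): λ = (3·22² + 21)/(2·11) ≡ 11/22. 22⁻¹ ≡ 2 (mod 43) since 22·2 = 44 ≡ 1, so λ ≡ 11·2 ≡ 22.
  x = λ² - 22 - 22 = 484 - 44 ≡ 10; y = λ·(22 - 10) - 11 ≡ 38. → (10, 38)
3P: (10, 38) + (22, 11). λ = (11 - 38)/(22 - 10) ≡ 16/12 mod 43. 12⁻¹ ≡ 18 (mod 43) since 12·18 = 216 ≡ 1, so λ ≡ 30.
  x = λ² - 10 - 22 = 900 - 32 ≡ 8; y = λ·(10 - 8) - 38 ≡ 22. → (8, 22)
4P: (8, 22) + (22, 11). λ = (11 - 22)/(22 - 8) ≡ 32/14 mod 43. 14⁻¹ ≡ 40 (mod 43), so λ ≡ 33.
  x = λ² - 8 - 22 = 1089 - 30 ≡ 27; y = λ·(8 - 27) - 22 ≡ 39. → (27, 39)
5P: (27, 39) + (22, 11). λ = (11 - 39)/(22 - 27) ≡ 15/38 mod 43. 38⁻¹ ≡ 17 (mod 43) since 38·17 = 646 ≡ 1, so λ ≡ 40.
  x = λ² - 27 - 22 = 1600 - 49 ≡ 3; y = λ·(27 - 3) - 39 ≡ 18. → (3, 18)
6P: (3, 18) + (22, 11). λ = (11 - 18)/(22 - 3) ≡ 36/19 mod 43. 19⁻¹ ≡ 34 (mod 43) since 19·34 = 646 ≡ 1, so λ ≡ 20.
  x = λ² - 3 - 22 = 400 - 25 ≡ 31; y = λ·(3 - 31) - 18 ≡ 24. → (31, 24)
7P: (31, 24) + (22, 11). λ = (11 - 24)/(22 - 31) ≡ 30/34 mod 43. 34⁻¹ ≡ 19 (mod 43), so λ ≡ 11.
  x = λ² - 31 - 22 = 121 - 53 ≡ 25; y = λ·(31 - 25) - 24 ≡ 42. → (25, 42)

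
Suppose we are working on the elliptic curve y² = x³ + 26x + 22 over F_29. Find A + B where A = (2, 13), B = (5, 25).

(9, 17)

(2, 13) + (5, 25). λ = (25 - 13)/(5 - 2) ≡ 12/3 mod 29. 3⁻¹ ≡ 10 (mod 29) since 3·10 = 30 ≡ 1, so λ ≡ 4.
  x = λ² - 2 - 5 = 16 - 7 ≡ 9; y = λ·(2 - 9) - 13 ≡ 17. → (9, 17)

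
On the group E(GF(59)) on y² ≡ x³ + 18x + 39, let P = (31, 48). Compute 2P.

tangent at (31, 48): λ = (3·31² + 18)/(2·48) ≡ 10/37. 37⁻¹ ≡ 8 (mod 59) since 37·8 = 296 ≡ 1, so λ ≡ 10·8 ≡ 21.
  x = λ² - 31 - 31 = 441 - 62 ≡ 25; y = λ·(31 - 25) - 48 ≡ 19. → (25, 19)

(25, 19)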